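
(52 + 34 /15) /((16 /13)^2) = 68783 /1920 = 35.82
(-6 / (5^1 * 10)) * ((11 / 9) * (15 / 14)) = -11 / 70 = -0.16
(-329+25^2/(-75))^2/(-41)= -1024144/369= -2775.46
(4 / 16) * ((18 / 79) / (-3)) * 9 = -27 / 158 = -0.17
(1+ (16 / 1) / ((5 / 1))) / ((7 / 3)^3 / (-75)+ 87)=8505 / 175832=0.05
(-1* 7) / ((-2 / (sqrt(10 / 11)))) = 7* sqrt(110) / 22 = 3.34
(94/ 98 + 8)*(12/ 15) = 1756/ 245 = 7.17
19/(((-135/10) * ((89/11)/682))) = -285076/2403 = -118.63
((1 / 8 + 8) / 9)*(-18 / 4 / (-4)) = 65 / 64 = 1.02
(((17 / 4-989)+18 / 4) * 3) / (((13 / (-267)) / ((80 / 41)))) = 62814420 / 533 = 117850.69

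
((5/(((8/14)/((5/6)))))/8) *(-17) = -15.49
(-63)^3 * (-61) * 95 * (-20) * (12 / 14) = -24840383400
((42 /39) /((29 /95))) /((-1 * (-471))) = 1330 /177567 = 0.01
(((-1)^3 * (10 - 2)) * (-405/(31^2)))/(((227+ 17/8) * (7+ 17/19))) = 5472/2935855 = 0.00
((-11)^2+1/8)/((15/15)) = 969/8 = 121.12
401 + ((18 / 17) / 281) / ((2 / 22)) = 1915775 / 4777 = 401.04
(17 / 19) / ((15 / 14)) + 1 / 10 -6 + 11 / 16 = -19961 / 4560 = -4.38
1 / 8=0.12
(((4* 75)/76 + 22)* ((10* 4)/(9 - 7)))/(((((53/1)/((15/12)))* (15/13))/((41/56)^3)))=2208573445/530535936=4.16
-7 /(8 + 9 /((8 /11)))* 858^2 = -41225184 /163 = -252915.24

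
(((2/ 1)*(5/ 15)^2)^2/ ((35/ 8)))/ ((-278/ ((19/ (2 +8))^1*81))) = -152/ 24325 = -0.01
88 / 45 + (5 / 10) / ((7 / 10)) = 841 / 315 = 2.67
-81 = -81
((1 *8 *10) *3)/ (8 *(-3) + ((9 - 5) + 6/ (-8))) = -960/ 83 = -11.57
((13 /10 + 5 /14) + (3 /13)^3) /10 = 128371 /768950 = 0.17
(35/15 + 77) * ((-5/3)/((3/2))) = -2380/27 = -88.15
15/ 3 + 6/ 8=23/ 4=5.75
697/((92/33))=250.01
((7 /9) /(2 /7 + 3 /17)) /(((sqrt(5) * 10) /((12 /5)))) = 1666 * sqrt(5) /20625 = 0.18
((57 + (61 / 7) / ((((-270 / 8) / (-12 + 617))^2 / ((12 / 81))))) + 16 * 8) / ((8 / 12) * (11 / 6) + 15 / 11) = 909127439 / 3919104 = 231.97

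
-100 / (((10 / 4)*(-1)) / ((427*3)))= 51240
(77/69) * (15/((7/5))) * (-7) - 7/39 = -75236/897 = -83.88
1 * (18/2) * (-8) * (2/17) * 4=-576/17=-33.88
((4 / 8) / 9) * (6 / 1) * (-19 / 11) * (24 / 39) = -152 / 429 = -0.35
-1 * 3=-3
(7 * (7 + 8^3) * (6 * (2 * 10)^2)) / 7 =1245600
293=293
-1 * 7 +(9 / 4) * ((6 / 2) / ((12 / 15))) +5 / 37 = 1.57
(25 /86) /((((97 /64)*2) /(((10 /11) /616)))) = 500 /3532837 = 0.00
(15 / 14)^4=50625 / 38416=1.32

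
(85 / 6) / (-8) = -85 / 48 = -1.77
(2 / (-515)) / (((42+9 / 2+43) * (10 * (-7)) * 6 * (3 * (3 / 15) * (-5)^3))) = -1 / 725956875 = -0.00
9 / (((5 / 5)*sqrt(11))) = 9*sqrt(11) / 11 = 2.71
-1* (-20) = 20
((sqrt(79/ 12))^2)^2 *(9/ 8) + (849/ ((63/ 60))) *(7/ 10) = 78689/ 128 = 614.76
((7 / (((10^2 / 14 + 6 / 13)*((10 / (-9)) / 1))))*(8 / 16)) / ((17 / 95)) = -108927 / 47056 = -2.31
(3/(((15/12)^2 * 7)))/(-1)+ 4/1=652/175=3.73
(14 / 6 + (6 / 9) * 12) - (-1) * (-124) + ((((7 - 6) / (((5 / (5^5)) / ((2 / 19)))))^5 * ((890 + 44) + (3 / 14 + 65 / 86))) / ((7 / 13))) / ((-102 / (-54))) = 301454241913115610982379 / 266074170243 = 1132970711278.75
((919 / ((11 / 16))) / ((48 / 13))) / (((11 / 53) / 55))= 3165955 / 33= 95938.03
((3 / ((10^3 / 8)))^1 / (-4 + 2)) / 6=-1 / 500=-0.00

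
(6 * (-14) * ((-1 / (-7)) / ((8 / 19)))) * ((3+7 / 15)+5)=-2413 / 10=-241.30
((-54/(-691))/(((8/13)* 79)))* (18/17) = 3159/1856026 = 0.00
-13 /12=-1.08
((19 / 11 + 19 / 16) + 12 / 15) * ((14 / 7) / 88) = 3269 / 38720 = 0.08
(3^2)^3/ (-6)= -243/ 2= -121.50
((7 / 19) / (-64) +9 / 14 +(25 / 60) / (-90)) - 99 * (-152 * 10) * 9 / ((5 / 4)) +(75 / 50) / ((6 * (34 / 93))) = 4233076402421 / 3907008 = 1083457.32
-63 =-63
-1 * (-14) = 14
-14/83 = -0.17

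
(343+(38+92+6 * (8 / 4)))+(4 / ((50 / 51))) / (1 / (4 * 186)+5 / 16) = 498.00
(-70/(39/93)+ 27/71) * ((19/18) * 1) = -2920661/16614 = -175.80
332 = 332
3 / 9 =1 / 3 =0.33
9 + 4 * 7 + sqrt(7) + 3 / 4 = sqrt(7) + 151 / 4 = 40.40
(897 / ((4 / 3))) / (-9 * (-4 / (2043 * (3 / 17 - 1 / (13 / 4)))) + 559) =1362681 / 1132004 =1.20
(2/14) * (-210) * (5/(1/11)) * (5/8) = -4125/4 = -1031.25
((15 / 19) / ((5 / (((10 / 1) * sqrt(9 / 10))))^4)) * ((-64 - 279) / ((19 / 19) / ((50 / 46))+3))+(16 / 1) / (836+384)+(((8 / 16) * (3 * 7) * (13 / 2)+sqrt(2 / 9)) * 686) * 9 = 2058 * sqrt(2)+4873366097 / 11590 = 423390.70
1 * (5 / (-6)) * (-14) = 35 / 3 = 11.67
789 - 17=772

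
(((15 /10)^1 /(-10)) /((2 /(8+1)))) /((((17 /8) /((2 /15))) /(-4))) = 72 /425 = 0.17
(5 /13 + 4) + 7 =148 /13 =11.38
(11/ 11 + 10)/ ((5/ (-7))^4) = 26411/ 625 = 42.26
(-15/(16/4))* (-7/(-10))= -21/8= -2.62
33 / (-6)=-11 / 2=-5.50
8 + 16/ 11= 9.45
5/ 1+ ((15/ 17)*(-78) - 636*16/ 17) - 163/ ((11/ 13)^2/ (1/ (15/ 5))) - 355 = -6746747/ 6171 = -1093.30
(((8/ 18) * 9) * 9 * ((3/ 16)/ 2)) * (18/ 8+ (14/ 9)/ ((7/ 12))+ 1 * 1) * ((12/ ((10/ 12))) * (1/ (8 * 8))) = 5751/ 1280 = 4.49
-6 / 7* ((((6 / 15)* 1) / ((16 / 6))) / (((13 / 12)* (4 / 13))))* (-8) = 3.09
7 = 7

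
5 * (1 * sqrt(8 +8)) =20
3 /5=0.60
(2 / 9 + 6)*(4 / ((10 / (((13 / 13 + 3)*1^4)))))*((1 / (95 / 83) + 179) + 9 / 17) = 43508416 / 24225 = 1796.01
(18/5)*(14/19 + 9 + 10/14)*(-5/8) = -6255/266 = -23.52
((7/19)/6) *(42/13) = 49/247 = 0.20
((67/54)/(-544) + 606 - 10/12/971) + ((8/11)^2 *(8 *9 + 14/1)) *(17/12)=2313958913863/3451415616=670.44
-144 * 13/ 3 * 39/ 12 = -2028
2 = 2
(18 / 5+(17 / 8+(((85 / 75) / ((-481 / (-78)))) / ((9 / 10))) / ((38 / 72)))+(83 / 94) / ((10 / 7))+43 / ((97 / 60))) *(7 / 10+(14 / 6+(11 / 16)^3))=176316120632947 / 1575310295040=111.92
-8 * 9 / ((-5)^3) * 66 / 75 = 1584 / 3125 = 0.51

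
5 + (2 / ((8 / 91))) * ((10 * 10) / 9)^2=2813.64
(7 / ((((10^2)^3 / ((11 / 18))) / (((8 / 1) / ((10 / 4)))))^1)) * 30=77 / 187500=0.00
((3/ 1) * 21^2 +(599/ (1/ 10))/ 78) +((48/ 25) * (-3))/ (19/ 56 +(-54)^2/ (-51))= 73853309632/ 52756275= 1399.90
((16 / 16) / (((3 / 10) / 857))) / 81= 8570 / 243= 35.27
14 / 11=1.27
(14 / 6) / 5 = 0.47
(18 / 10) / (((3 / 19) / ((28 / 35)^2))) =912 / 125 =7.30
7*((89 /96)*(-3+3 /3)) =-623 /48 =-12.98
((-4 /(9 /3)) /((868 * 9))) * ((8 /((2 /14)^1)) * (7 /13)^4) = -19208 /23905557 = -0.00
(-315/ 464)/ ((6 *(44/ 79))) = -8295/ 40832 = -0.20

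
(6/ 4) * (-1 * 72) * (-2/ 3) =72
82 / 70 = 41 / 35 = 1.17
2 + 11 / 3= 17 / 3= 5.67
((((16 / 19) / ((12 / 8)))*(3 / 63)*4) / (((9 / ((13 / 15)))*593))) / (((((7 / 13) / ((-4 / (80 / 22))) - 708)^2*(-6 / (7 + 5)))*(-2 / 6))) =17013568 / 81967235995117305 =0.00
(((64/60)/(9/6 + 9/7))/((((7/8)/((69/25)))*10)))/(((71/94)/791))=218898176/1730625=126.49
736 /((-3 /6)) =-1472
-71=-71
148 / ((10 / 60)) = 888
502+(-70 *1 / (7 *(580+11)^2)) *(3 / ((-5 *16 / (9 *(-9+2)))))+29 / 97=15127125219 / 30115784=502.30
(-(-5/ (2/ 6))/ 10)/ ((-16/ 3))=-9/ 32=-0.28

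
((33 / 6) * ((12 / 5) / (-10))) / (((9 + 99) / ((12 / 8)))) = -11 / 600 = -0.02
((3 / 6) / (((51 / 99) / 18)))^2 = 88209 / 289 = 305.22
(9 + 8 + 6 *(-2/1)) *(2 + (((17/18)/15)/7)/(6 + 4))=37817/3780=10.00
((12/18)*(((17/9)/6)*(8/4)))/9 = 34/729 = 0.05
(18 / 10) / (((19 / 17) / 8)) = 1224 / 95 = 12.88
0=0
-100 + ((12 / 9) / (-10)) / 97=-145502 / 1455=-100.00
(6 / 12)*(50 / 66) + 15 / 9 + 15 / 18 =95 / 33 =2.88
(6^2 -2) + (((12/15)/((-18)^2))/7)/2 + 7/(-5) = 32.60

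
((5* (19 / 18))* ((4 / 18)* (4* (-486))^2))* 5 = 22161600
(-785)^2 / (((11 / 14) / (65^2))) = 36449708750 / 11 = 3313609886.36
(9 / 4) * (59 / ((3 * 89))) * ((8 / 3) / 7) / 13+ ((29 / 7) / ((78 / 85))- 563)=-558.47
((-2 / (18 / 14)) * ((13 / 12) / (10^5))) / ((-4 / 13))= 1183 / 21600000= 0.00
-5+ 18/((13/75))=1285/13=98.85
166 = 166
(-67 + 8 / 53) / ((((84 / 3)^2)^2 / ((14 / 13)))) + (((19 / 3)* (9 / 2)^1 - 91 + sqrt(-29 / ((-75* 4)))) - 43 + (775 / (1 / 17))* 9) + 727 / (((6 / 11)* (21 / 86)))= sqrt(87) / 30 + 33739174697009 / 272248704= 123928.08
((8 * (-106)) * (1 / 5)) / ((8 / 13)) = -1378 / 5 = -275.60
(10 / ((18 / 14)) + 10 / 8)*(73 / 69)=23725 / 2484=9.55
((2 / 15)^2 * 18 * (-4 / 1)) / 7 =-32 / 175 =-0.18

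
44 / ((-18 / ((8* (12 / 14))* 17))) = -5984 / 21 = -284.95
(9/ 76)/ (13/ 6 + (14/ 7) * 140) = 27/ 64334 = 0.00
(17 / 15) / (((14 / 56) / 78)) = 1768 / 5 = 353.60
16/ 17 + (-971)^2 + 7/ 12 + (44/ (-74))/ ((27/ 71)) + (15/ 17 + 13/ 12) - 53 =16011401324/ 16983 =942789.93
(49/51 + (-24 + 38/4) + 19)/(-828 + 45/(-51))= -557/84546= -0.01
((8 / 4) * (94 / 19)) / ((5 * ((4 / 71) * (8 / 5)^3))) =83425 / 9728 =8.58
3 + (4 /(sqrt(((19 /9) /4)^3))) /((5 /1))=864*sqrt(19) /1805 + 3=5.09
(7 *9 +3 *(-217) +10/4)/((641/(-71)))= 83141/1282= 64.85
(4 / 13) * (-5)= -20 / 13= -1.54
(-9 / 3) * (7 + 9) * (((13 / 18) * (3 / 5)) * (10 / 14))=-104 / 7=-14.86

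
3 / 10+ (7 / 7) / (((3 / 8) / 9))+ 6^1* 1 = 303 / 10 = 30.30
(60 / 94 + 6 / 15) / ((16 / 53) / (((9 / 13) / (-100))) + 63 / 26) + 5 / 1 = 597103987 / 120026015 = 4.97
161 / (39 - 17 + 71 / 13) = 299 / 51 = 5.86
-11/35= -0.31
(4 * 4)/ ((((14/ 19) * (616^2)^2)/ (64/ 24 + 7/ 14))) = 361/ 755930993664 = 0.00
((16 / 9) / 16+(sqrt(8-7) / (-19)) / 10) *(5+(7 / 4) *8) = 181 / 90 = 2.01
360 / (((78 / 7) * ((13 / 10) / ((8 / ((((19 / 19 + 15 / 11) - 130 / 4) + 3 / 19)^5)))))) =-142922114065561600 / 17405804441888072129673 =-0.00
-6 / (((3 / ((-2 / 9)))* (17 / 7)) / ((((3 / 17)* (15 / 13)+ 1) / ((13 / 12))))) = 29792 / 146523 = 0.20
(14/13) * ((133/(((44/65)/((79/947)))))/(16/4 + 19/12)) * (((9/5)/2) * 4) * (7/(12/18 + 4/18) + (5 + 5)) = 25815699/126898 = 203.44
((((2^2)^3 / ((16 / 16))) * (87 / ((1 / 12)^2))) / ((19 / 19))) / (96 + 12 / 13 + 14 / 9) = 46904832 / 5761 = 8141.79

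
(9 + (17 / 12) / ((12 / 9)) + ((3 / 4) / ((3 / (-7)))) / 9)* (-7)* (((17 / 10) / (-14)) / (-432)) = -24157 / 1244160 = -0.02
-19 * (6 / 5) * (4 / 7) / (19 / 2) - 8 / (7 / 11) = -488 / 35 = -13.94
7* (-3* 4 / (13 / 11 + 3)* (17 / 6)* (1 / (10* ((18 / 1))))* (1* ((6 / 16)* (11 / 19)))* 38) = -14399 / 5520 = -2.61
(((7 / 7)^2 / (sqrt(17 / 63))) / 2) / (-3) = -sqrt(119) / 34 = -0.32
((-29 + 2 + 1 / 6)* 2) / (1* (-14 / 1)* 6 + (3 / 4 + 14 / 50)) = 16100 / 24891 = 0.65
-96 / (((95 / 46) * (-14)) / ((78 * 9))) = 1550016 / 665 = 2330.85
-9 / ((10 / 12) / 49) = -2646 / 5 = -529.20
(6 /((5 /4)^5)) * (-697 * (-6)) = 25694208 /3125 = 8222.15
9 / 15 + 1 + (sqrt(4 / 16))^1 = 21 / 10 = 2.10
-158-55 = -213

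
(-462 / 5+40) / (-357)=262 / 1785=0.15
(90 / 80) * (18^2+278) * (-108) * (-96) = 7021728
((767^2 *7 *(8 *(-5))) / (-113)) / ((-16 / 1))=-20590115 / 226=-91106.70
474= 474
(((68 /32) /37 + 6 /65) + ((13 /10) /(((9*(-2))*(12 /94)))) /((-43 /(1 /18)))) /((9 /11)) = 665511319 /3618697680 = 0.18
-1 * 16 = -16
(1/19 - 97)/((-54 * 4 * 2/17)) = 3.82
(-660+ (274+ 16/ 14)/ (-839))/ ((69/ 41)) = -53000782/ 135079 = -392.37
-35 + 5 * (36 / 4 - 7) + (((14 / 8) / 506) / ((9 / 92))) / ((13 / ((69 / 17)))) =-364489 / 14586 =-24.99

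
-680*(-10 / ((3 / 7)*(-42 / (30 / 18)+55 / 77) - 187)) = -833000 / 24193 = -34.43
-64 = -64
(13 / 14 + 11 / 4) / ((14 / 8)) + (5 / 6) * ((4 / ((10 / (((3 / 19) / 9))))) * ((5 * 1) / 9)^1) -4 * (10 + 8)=-5270830 / 75411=-69.89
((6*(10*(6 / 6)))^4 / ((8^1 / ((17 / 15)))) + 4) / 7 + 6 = 1836046 / 7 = 262292.29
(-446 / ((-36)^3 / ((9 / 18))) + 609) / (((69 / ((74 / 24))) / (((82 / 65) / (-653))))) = -43103623859 / 819849962880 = -0.05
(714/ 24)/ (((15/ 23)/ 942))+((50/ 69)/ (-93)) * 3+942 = 939296431/ 21390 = 43912.88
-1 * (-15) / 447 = 5 / 149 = 0.03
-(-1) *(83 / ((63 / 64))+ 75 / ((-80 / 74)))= 7531 / 504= 14.94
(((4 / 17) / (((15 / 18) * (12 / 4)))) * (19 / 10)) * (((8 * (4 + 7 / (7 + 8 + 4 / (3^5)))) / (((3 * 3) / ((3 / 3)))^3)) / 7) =9908576 / 7913859975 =0.00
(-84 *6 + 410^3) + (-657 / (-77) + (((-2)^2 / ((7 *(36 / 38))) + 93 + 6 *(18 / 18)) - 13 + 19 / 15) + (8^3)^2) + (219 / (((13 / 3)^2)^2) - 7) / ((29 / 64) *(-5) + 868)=1045038751243620026 / 15105484485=69182736.39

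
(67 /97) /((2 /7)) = 469 /194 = 2.42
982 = 982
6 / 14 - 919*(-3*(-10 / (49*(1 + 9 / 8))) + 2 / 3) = -877.02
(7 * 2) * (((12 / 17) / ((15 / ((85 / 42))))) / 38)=2 / 57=0.04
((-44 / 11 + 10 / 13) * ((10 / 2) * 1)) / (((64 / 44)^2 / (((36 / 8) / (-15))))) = 7623 / 3328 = 2.29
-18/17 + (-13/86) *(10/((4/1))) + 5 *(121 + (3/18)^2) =7943513/13158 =603.70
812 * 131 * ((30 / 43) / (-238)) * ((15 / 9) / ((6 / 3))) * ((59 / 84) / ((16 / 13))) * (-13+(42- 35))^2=-5338.52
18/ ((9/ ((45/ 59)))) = 90/ 59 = 1.53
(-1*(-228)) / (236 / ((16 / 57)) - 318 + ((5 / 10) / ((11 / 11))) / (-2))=24 / 55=0.44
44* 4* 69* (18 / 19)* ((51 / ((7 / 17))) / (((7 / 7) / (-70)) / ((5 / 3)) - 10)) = -9475963200 / 66557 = -142373.65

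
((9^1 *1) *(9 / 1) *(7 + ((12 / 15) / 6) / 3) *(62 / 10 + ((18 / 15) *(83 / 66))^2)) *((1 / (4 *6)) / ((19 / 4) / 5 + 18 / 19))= 231680718 / 2181025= 106.23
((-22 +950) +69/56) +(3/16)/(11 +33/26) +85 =4529629/4466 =1014.25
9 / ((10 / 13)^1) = 117 / 10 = 11.70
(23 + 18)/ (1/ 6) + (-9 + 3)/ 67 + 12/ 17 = 280896/ 1139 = 246.62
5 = 5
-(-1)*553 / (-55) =-553 / 55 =-10.05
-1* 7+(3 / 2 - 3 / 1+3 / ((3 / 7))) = -3 / 2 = -1.50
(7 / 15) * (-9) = -4.20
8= 8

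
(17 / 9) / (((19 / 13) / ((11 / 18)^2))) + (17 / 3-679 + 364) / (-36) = 502805 / 55404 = 9.08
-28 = -28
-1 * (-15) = 15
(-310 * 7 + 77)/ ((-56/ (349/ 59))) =104351/ 472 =221.08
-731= -731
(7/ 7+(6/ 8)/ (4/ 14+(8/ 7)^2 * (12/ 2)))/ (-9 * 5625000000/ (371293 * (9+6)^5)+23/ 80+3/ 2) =19370355810/ 28513654703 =0.68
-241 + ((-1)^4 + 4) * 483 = 2174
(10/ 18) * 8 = 40/ 9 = 4.44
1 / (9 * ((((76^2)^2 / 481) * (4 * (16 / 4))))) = 481 / 4804153344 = 0.00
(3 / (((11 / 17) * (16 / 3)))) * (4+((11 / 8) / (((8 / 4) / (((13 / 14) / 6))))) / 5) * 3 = 4134519 / 394240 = 10.49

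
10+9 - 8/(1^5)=11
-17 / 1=-17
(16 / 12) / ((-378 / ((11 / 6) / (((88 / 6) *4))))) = -1 / 9072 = -0.00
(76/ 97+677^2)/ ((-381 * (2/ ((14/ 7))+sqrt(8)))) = 44457989/ 258699 - 88915978 * sqrt(2)/ 258699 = -314.22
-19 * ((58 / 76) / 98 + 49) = -182505 / 196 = -931.15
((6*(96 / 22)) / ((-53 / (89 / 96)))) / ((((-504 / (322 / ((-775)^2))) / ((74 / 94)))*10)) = 75739 / 1974927075000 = 0.00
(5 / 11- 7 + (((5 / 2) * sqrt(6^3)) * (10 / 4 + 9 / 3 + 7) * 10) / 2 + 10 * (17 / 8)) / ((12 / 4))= 647 / 132 + 625 * sqrt(6) / 2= 770.37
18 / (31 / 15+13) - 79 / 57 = -1232 / 6441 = -0.19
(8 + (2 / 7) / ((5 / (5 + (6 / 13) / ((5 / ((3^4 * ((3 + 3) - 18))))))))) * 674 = 2128.95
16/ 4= 4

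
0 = 0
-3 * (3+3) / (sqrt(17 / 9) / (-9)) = 486 * sqrt(17) / 17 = 117.87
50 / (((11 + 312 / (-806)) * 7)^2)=48050 / 5303809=0.01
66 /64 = 1.03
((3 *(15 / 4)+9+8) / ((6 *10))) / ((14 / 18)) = 339 / 560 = 0.61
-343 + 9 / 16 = -5479 / 16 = -342.44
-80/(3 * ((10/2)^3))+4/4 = 59/75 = 0.79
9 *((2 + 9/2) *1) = 117/2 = 58.50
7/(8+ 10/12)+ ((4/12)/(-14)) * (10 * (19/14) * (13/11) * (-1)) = 201283/171402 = 1.17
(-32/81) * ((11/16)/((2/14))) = -1.90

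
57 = 57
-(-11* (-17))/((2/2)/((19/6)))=-592.17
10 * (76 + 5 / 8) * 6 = 9195 / 2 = 4597.50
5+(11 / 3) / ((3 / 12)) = 59 / 3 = 19.67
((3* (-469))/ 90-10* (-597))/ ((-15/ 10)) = -3969.58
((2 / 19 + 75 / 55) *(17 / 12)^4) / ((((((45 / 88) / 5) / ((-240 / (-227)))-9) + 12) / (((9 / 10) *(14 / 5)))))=179486629 / 37279710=4.81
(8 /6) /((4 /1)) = 1 /3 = 0.33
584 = 584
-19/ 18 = -1.06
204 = 204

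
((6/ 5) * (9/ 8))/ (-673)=-27/ 13460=-0.00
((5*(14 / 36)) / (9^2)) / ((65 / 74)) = 259 / 9477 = 0.03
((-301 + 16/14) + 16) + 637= 2472/7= 353.14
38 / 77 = 0.49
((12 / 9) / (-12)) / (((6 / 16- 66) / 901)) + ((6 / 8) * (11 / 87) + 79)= 44188003 / 548100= 80.62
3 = 3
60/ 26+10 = 160/ 13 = 12.31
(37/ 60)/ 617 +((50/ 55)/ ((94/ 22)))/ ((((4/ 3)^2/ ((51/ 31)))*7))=21994951/ 755133960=0.03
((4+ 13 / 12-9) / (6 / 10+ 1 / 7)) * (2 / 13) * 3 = -1645 / 676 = -2.43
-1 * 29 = -29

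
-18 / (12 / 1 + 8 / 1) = -9 / 10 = -0.90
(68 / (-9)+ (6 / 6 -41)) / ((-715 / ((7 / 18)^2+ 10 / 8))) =48578 / 521235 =0.09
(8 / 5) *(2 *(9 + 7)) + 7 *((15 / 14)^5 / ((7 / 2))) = 72638347 / 1344560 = 54.02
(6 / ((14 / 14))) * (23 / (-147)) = -46 / 49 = -0.94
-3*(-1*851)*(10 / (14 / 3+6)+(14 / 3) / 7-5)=-138713 / 16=-8669.56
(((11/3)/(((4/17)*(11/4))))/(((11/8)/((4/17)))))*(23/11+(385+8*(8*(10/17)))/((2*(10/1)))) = 138968/6171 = 22.52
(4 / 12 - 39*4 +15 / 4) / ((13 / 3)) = -1823 / 52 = -35.06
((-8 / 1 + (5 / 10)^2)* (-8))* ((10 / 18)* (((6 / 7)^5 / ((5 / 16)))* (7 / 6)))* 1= 142848 / 2401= 59.50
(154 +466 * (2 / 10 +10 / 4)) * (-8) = -56488 / 5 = -11297.60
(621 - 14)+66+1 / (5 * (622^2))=1301864661 / 1934420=673.00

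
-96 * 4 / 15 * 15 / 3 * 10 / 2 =-640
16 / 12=1.33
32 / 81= 0.40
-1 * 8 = -8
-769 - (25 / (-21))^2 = -339754 / 441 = -770.42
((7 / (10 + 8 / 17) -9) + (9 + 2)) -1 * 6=-593 / 178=-3.33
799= 799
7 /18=0.39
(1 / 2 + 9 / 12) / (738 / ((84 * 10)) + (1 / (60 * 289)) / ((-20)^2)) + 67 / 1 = 2918669269 / 42656407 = 68.42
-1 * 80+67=-13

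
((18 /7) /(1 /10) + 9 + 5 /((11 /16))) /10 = 3233 /770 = 4.20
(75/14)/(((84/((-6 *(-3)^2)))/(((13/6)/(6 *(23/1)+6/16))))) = -325/6027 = -0.05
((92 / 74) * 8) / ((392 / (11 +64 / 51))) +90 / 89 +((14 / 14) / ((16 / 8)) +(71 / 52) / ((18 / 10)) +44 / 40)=23625725411 / 6418781460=3.68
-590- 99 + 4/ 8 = -1377/ 2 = -688.50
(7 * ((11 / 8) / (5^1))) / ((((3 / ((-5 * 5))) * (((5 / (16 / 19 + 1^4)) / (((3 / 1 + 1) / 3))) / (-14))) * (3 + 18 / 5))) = 8575 / 513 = 16.72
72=72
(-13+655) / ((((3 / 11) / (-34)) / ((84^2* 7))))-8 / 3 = -11859414344 / 3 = -3953138114.67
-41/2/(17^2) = -41/578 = -0.07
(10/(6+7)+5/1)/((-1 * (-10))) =15/26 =0.58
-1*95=-95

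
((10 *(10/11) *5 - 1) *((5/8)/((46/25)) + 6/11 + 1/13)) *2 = 24756603/289432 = 85.54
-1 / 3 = -0.33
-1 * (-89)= 89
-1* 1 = -1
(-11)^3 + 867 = -464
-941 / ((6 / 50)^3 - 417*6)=14703125 / 39093723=0.38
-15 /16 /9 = -5 /48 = -0.10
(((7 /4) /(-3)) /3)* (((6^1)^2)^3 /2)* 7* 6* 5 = -952560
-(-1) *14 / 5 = 14 / 5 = 2.80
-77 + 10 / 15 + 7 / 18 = -1367 / 18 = -75.94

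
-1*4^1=-4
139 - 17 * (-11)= 326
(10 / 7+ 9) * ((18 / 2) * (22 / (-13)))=-14454 / 91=-158.84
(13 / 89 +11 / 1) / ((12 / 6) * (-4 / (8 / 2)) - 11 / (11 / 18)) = -248 / 445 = -0.56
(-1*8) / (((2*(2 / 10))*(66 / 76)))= -760 / 33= -23.03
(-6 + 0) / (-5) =6 / 5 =1.20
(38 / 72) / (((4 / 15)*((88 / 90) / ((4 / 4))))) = 1425 / 704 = 2.02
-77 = -77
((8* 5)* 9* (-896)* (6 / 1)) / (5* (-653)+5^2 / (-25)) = 967680 / 1633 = 592.58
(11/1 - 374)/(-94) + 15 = 1773/94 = 18.86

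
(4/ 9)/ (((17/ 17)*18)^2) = 1/ 729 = 0.00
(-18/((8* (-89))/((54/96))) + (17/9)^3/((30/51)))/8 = 238163053/166095360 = 1.43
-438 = -438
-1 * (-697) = 697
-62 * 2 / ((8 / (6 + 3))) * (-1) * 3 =837 / 2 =418.50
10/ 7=1.43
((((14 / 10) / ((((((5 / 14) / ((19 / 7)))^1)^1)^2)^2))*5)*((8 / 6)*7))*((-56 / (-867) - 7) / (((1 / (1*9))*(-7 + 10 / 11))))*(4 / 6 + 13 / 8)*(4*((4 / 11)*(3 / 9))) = 54063522975616 / 21783375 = 2481870.83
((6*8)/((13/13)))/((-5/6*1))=-288/5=-57.60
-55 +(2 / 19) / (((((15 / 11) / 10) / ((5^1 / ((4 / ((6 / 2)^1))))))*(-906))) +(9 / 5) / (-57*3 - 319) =-579969044 / 10543575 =-55.01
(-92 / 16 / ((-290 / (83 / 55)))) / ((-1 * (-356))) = 1909 / 22712800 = 0.00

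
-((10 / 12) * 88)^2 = -48400 / 9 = -5377.78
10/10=1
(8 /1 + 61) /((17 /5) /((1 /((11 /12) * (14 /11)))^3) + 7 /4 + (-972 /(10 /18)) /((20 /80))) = -74520 /7550551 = -0.01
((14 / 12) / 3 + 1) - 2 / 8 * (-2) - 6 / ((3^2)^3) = 457 / 243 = 1.88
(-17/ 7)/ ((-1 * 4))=17/ 28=0.61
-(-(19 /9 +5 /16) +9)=-947 /144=-6.58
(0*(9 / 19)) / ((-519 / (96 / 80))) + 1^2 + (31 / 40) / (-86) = 3409 / 3440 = 0.99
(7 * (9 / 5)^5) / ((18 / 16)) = 117.57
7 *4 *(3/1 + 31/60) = 1477/15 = 98.47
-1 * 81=-81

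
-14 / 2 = -7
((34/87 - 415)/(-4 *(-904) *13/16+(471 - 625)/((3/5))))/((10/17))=-613207/2332760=-0.26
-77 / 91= -11 / 13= -0.85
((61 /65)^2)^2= 13845841 /17850625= 0.78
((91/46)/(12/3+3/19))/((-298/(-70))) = 60515/541466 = 0.11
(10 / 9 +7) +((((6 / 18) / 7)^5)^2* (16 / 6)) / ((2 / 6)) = 135292367934305 / 16679880978201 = 8.11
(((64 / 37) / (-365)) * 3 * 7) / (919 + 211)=-672 / 7630325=-0.00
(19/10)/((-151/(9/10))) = -171/15100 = -0.01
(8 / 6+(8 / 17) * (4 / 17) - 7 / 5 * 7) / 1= -36223 / 4335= -8.36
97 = 97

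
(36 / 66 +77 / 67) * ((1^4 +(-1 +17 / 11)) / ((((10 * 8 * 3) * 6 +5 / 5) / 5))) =106165 / 11682187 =0.01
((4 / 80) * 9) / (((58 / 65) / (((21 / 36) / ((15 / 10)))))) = 91 / 464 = 0.20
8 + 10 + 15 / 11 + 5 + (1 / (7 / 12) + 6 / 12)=4093 / 154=26.58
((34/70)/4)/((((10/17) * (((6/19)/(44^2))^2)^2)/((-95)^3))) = -141760258344560673410560/567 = -250018092318449159454.25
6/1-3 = 3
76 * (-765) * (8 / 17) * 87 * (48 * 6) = -685532160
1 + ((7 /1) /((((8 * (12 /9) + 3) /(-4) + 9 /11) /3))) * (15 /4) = -1436 /49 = -29.31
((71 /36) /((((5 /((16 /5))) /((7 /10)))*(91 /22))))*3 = 3124 /4875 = 0.64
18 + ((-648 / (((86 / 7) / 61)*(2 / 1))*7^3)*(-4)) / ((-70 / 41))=-277937262 / 215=-1292731.45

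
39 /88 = 0.44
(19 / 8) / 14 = 19 / 112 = 0.17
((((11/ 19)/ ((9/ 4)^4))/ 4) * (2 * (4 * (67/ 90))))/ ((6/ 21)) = 660352/ 5609655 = 0.12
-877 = -877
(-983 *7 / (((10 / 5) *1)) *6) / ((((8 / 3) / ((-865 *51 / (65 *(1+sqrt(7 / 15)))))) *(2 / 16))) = 8195993505 / 104 - 546399567 *sqrt(105) / 104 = 24971769.65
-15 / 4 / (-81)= 5 / 108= 0.05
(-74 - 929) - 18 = -1021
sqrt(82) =9.06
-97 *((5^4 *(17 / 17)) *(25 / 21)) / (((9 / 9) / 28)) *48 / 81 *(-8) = 776000000 / 81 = 9580246.91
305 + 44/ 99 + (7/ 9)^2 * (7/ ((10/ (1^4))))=305.87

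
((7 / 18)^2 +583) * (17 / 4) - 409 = 2681933 / 1296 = 2069.39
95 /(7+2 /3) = 285 /23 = 12.39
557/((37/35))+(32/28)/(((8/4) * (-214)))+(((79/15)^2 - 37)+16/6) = 3244252133/6235425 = 520.29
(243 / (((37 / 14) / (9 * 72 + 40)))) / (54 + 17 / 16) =37449216 / 32597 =1148.85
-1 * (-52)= 52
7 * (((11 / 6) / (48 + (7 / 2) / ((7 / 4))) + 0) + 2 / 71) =9667 / 21300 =0.45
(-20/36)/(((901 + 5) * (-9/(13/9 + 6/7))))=725/4623318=0.00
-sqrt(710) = -26.65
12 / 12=1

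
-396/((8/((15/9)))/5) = -825/2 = -412.50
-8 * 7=-56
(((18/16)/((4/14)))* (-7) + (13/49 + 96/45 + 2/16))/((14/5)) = -294457/32928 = -8.94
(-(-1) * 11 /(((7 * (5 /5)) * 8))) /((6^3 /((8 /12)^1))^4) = 11 /617117792256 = 0.00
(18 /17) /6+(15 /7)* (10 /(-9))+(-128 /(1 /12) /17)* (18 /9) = -65299 /357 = -182.91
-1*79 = -79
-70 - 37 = -107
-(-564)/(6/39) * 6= 21996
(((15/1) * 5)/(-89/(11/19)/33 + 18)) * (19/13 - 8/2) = -898425/62959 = -14.27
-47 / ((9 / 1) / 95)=-4465 / 9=-496.11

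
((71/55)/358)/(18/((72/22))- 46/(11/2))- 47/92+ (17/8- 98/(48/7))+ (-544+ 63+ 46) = -2322297937/5187420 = -447.68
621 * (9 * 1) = 5589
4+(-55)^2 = 3029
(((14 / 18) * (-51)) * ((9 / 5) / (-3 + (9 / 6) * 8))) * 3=-119 / 5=-23.80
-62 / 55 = -1.13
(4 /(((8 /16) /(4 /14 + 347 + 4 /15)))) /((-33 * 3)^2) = 291944 /1029105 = 0.28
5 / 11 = 0.45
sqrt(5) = 2.24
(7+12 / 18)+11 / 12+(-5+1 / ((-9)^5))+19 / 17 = 18875929 / 4015332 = 4.70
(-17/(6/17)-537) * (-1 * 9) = 10533/2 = 5266.50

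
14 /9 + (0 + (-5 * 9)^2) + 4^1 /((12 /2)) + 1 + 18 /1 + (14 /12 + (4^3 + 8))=38149 /18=2119.39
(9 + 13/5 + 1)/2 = 63/10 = 6.30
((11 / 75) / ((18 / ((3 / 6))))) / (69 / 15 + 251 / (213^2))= 55451 / 62684520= 0.00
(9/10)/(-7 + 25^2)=3/2060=0.00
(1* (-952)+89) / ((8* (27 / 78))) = -11219 / 36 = -311.64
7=7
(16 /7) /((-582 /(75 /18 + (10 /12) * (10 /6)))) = -400 /18333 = -0.02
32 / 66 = 16 / 33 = 0.48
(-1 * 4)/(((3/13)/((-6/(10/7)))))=364/5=72.80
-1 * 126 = -126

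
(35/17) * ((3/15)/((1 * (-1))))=-7/17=-0.41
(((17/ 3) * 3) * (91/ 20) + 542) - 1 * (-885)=30087/ 20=1504.35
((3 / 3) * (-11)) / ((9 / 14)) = -17.11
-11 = -11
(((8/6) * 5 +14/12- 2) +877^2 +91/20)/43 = 46148363/2580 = 17886.96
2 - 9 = -7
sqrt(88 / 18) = 2 * sqrt(11) / 3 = 2.21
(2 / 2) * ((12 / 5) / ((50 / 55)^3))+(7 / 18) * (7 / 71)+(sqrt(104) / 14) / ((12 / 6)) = sqrt(26) / 14+1291076 / 399375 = 3.60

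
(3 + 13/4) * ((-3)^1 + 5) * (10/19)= 125/19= 6.58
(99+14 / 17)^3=4887035873 / 4913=994715.22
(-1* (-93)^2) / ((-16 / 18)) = 77841 / 8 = 9730.12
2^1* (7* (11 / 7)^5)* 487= 156863674 / 2401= 65332.64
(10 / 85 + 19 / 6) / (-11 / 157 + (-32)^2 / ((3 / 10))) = 52595 / 54659998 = 0.00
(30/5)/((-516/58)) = -29/43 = -0.67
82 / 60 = 41 / 30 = 1.37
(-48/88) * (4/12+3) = -20/11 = -1.82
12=12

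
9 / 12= 0.75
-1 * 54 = -54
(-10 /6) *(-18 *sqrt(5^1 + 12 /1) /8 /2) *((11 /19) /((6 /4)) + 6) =455 *sqrt(17) /38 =49.37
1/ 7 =0.14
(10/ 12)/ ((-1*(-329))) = 5/ 1974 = 0.00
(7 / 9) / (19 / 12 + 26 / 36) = 28 / 83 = 0.34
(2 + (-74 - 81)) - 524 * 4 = -2249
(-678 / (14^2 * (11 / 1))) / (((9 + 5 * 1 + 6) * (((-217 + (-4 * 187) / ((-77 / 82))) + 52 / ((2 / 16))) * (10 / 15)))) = -339 / 14309680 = -0.00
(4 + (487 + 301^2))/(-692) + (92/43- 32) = -1201371/7439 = -161.50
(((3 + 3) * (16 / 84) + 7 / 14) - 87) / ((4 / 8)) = -1195 / 7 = -170.71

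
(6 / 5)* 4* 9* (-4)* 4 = -3456 / 5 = -691.20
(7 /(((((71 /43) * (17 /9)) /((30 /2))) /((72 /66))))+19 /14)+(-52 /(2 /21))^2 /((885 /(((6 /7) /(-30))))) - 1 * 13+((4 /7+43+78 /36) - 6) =22700252618 /411255075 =55.20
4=4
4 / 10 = 2 / 5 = 0.40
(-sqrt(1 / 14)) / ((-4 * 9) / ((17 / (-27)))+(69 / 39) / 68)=-0.00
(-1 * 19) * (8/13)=-152/13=-11.69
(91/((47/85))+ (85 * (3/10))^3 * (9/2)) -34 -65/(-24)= 168634805/2256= 74749.47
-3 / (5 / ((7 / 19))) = -0.22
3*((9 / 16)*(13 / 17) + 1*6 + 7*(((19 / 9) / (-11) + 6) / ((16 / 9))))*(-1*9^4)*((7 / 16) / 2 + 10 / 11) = -42813733329 / 65824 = -650427.40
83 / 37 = 2.24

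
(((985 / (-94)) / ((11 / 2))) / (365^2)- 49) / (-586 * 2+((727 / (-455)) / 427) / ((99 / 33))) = 78685189759722 / 1882022727116191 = 0.04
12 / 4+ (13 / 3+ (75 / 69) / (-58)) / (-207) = 2467975 / 828414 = 2.98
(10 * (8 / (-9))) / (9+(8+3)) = -4 / 9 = -0.44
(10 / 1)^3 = 1000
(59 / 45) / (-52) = -59 / 2340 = -0.03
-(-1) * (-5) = -5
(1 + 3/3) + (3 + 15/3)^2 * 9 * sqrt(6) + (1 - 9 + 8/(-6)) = -22/3 + 576 * sqrt(6) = 1403.57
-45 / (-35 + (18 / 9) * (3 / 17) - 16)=255 / 287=0.89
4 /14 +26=26.29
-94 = -94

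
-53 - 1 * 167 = -220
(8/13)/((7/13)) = 8/7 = 1.14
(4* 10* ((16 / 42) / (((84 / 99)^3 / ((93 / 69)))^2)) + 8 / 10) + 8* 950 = 1069965162176307 / 139409359040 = 7674.99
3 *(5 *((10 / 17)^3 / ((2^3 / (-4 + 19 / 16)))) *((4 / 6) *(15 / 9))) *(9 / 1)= -10.73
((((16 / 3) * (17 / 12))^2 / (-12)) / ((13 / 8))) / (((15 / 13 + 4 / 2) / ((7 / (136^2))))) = -7 / 19926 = -0.00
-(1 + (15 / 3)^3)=-126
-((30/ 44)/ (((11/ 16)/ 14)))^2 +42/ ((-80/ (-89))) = -85531971/ 585640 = -146.05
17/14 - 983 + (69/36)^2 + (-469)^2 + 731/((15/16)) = 1107603611/5040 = 219762.62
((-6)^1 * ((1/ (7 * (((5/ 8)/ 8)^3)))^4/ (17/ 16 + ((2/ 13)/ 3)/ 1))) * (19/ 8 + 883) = -15653908201541546218748903424/ 407396240234375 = -38424282444373.70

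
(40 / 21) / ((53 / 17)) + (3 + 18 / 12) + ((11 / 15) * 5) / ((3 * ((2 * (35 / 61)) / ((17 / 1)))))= 387613 / 16695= 23.22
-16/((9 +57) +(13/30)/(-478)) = -229440/946427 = -0.24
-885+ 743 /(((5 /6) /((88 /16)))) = 20094 /5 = 4018.80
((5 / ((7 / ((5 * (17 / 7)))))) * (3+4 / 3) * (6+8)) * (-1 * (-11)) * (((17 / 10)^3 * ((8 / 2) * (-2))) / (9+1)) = -11943503 / 525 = -22749.53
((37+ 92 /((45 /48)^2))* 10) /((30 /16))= 510032 /675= 755.60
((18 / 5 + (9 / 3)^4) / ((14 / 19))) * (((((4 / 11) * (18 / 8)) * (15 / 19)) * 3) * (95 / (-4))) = -3254985 / 616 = -5284.07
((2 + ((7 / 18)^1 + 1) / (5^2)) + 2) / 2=2.03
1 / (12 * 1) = 0.08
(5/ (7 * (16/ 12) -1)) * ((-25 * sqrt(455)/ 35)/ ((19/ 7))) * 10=-30 * sqrt(455)/ 19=-33.68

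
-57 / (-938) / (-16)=-57 / 15008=-0.00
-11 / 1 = -11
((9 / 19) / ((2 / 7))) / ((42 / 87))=261 / 76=3.43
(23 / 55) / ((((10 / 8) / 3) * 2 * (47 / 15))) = 414 / 2585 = 0.16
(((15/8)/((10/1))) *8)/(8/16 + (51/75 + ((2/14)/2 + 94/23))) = 12075/42974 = 0.28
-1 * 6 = -6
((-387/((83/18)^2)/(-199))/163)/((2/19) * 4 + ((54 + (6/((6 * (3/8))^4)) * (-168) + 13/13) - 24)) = -1736749188/24480995200615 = -0.00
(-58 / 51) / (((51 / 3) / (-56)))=3248 / 867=3.75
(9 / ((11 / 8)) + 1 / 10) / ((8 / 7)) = 5.81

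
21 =21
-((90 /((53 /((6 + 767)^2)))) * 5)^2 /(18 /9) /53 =-36150391716401250 /148877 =-242820527794.09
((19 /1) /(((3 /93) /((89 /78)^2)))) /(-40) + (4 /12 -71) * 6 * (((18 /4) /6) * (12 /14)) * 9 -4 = -4218450283 /1703520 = -2476.31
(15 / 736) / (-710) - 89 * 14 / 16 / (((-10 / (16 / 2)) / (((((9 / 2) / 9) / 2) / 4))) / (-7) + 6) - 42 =-164560769 / 3239872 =-50.79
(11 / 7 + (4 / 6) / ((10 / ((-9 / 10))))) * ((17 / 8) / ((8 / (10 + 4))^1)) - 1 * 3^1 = 4193 / 1600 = 2.62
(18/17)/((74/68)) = 36/37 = 0.97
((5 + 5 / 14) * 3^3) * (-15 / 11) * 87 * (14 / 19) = -2642625 / 209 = -12644.14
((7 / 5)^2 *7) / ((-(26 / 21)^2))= -151263 / 16900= -8.95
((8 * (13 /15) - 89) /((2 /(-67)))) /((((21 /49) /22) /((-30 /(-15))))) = 282254.62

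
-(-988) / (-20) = -247 / 5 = -49.40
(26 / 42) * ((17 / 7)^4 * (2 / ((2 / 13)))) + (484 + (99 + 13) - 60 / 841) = 37140551305 / 42404061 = 875.87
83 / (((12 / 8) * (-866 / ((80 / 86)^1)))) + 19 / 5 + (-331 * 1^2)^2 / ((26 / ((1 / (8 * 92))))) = 50589797773 / 5344397760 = 9.47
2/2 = 1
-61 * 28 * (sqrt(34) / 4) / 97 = -427 * sqrt(34) / 97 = -25.67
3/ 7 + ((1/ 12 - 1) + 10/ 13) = 307/ 1092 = 0.28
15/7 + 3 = 36/7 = 5.14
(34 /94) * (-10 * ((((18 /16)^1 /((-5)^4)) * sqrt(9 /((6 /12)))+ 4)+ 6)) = -1700 /47-459 * sqrt(2) /23500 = -36.20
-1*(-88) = 88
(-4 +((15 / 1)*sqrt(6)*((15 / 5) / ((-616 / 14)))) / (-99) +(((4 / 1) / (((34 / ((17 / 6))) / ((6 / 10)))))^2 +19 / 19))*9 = -666 / 25 +45*sqrt(6) / 484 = -26.41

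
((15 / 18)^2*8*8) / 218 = 200 / 981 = 0.20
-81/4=-20.25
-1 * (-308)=308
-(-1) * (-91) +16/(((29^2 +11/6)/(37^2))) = -328763/5057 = -65.01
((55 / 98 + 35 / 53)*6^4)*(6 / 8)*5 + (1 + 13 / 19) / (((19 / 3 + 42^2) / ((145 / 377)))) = 20226054888510 / 3406788749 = 5936.99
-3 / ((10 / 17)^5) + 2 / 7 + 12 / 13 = -376620961 / 9100000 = -41.39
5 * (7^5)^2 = 1412376245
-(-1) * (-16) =-16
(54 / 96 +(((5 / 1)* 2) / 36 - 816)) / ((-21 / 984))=687529 / 18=38196.06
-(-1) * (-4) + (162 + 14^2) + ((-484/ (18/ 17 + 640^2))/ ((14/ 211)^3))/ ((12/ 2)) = 10126530955885/ 28660605288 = 353.33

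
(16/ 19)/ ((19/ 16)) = 256/ 361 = 0.71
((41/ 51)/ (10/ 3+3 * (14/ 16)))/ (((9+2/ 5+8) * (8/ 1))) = 205/ 211497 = 0.00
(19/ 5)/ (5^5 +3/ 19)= 361/ 296890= 0.00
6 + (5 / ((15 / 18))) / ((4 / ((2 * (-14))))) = -36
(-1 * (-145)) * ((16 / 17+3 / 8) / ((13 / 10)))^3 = 103953019375 / 690807104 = 150.48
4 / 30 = 2 / 15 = 0.13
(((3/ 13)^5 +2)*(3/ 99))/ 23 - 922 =-259829355985/ 281811387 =-922.00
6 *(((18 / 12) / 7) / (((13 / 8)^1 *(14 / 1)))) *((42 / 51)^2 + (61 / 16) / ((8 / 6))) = 0.20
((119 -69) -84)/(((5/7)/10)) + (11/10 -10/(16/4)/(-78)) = -370397/780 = -474.87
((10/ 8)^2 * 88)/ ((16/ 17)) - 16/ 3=13513/ 96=140.76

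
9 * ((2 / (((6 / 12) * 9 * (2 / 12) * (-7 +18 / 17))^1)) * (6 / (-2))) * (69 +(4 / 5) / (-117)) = 5489096 / 6565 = 836.12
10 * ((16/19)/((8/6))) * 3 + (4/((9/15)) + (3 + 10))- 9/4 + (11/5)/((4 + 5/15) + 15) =1205957/33060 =36.48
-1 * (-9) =9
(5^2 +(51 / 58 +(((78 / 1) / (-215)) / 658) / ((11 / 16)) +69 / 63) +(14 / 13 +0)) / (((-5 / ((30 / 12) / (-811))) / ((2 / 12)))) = 49369971397 / 17128595123640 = 0.00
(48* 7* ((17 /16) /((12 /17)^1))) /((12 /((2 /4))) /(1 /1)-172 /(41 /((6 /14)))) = 580601 /25488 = 22.78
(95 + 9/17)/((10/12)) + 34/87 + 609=5354173/7395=724.03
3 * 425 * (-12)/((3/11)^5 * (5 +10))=-676016.54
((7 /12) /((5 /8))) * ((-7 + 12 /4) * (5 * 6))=-112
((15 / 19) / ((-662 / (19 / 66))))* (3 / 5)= -3 / 14564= -0.00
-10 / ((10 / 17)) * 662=-11254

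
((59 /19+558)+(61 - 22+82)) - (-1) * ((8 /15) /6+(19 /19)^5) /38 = 1166449 /1710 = 682.13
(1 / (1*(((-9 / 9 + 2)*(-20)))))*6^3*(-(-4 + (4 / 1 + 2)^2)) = 345.60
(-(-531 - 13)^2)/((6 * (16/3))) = -9248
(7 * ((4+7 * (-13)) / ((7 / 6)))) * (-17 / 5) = 8874 / 5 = 1774.80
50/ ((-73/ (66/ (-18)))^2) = 6050/ 47961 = 0.13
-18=-18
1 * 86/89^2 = 86/7921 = 0.01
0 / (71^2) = 0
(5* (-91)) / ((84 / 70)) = -2275 / 6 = -379.17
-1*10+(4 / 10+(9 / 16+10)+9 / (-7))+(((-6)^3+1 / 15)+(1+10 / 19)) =-6854189 / 31920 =-214.73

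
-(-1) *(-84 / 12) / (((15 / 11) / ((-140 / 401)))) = 2156 / 1203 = 1.79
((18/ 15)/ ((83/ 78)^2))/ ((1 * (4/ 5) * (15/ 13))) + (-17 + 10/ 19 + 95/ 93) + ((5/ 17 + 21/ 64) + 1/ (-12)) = -911535269129/ 66220374720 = -13.77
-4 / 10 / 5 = -2 / 25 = -0.08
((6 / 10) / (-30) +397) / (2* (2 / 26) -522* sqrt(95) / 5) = -875519541* sqrt(95) / 21873652600 -258037 / 4374730520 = -0.39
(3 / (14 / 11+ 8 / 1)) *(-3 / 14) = -33 / 476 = -0.07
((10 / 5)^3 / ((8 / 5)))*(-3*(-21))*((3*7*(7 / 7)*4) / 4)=6615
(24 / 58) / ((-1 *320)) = -3 / 2320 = -0.00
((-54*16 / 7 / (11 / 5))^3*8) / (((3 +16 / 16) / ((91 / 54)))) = -38817792000 / 65219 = -595191.46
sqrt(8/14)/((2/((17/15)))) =17*sqrt(7)/105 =0.43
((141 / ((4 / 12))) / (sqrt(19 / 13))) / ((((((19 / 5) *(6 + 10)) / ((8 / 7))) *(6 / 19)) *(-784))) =-705 *sqrt(247) / 417088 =-0.03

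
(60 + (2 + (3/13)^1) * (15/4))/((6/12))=3555/26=136.73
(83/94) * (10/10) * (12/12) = 83/94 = 0.88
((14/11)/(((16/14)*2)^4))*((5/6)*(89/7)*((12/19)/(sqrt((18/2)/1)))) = 1068445/10272768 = 0.10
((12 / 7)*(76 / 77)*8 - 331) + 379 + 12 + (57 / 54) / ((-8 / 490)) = 344747 / 38808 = 8.88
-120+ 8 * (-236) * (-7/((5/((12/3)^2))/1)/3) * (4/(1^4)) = 844024/15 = 56268.27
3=3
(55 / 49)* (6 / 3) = 110 / 49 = 2.24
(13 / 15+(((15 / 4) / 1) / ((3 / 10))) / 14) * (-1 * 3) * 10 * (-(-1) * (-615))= 32463.21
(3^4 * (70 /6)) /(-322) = -135 /46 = -2.93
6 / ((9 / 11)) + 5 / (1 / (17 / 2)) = 299 / 6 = 49.83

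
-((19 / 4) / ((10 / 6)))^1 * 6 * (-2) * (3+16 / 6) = 969 / 5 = 193.80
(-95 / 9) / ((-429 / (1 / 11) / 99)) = 95 / 429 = 0.22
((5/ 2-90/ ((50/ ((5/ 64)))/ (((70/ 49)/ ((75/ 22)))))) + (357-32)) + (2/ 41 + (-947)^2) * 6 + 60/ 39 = 1606175583091/ 298480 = 5381183.27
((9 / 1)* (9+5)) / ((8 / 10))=315 / 2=157.50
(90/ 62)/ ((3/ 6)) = 90/ 31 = 2.90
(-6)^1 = -6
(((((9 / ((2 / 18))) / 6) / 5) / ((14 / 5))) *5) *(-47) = -6345 / 28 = -226.61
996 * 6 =5976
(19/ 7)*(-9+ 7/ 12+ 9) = 19/ 12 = 1.58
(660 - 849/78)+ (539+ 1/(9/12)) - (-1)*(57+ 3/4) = 194563/156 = 1247.20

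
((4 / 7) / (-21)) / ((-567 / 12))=16 / 27783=0.00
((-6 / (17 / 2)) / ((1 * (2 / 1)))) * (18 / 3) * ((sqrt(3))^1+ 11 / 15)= -5.22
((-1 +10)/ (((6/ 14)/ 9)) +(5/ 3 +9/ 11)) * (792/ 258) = 25276/ 43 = 587.81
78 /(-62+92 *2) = 39 /61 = 0.64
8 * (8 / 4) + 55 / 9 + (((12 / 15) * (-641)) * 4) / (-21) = 37733 / 315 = 119.79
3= 3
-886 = -886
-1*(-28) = 28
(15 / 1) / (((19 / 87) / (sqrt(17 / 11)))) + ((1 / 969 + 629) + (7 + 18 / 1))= 1305 * sqrt(187) / 209 + 633727 / 969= 739.39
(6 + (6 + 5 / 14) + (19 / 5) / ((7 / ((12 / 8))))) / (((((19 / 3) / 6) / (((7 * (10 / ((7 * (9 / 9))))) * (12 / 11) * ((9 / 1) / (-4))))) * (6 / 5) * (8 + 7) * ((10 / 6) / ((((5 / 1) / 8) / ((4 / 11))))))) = -17.55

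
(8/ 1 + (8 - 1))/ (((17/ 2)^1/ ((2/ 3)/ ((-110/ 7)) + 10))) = 3286/ 187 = 17.57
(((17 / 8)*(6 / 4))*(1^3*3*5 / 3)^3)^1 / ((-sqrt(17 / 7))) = -375*sqrt(119) / 16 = -255.67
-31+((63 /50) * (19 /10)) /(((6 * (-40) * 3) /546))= -656309 /20000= -32.82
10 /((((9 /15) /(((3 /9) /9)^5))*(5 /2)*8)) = 0.00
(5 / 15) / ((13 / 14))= 14 / 39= 0.36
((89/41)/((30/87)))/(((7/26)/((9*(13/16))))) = 3925701/22960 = 170.98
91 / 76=1.20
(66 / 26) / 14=33 / 182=0.18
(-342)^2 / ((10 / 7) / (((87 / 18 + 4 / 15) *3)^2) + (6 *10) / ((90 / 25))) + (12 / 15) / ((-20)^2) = 191660773961 / 27320500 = 7015.27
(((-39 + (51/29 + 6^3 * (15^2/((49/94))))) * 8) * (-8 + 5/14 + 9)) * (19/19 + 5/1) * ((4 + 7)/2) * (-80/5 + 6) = -3321361454400/9947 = -333905846.43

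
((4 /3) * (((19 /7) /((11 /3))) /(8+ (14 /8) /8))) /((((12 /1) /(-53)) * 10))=-16112 /303765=-0.05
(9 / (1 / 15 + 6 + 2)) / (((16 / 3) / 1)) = 405 / 1936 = 0.21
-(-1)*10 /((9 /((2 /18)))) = 10 /81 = 0.12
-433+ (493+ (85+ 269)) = 414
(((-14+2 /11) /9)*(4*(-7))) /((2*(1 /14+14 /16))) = 119168 /5247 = 22.71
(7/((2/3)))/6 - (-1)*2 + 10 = 55/4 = 13.75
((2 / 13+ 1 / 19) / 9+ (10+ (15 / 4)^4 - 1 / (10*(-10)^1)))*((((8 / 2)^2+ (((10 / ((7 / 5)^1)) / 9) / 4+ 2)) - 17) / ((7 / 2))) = 148796660699 / 2091398400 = 71.15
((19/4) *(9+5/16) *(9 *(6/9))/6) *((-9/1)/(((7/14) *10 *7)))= -25479/2240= -11.37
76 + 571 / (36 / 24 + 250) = 39370 / 503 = 78.27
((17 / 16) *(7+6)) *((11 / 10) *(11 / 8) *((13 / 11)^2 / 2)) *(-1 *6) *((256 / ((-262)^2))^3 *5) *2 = -229472256 / 5053913144281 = -0.00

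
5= 5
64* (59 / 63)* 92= 347392 / 63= 5514.16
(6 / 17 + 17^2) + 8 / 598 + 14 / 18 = 13273222 / 45747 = 290.14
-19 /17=-1.12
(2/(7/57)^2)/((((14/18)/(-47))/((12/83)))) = -32983848/28469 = -1158.59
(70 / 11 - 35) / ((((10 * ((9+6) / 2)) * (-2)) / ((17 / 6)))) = 119 / 220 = 0.54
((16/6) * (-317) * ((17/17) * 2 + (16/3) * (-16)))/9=634000/81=7827.16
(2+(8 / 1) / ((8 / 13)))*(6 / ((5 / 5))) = 90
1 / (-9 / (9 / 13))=-1 / 13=-0.08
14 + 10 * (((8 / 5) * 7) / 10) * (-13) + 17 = -114.60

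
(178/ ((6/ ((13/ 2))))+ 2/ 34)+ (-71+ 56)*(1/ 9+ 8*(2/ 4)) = 13385/ 102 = 131.23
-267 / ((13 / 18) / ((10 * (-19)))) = 913140 / 13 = 70241.54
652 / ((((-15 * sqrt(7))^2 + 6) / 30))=12.37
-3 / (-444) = 1 / 148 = 0.01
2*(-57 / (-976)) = 57 / 488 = 0.12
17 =17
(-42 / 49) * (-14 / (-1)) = -12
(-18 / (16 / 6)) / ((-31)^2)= -27 / 3844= -0.01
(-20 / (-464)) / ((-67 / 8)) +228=442994 / 1943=227.99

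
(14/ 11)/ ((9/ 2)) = 28/ 99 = 0.28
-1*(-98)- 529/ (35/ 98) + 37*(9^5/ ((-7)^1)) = -10972477/ 35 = -313499.34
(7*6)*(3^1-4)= -42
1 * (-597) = -597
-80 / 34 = -40 / 17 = -2.35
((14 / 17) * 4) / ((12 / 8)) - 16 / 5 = -256 / 255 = -1.00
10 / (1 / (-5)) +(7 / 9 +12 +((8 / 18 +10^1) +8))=-169 / 9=-18.78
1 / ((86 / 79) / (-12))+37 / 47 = -20687 / 2021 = -10.24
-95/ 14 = -6.79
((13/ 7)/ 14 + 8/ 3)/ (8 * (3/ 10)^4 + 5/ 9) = 4.51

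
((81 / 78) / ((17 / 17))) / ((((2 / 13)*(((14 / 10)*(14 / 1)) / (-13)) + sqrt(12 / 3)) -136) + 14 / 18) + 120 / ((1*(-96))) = -5106185 / 4059676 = -1.26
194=194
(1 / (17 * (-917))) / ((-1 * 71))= 1 / 1106819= 0.00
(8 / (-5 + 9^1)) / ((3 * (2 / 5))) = 5 / 3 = 1.67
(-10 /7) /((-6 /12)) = 20 /7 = 2.86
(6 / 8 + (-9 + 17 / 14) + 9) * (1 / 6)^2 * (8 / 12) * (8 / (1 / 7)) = 55 / 27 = 2.04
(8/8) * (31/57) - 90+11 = -4472/57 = -78.46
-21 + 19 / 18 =-19.94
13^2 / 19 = 8.89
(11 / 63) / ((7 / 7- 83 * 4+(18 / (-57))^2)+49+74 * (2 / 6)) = -3971 / 5850264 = -0.00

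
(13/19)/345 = 13/6555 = 0.00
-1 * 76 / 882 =-38 / 441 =-0.09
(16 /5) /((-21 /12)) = -64 /35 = -1.83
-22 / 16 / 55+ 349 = 348.98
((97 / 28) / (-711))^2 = 0.00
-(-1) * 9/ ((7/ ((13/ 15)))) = 39/ 35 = 1.11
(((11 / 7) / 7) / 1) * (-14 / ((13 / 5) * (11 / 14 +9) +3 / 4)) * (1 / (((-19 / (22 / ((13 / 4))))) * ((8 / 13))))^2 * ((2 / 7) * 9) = -958320 / 9266509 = -0.10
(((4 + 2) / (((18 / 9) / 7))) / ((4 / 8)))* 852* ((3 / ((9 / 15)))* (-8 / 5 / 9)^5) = -130285568 / 4100625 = -31.77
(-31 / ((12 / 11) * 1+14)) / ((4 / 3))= -1023 / 664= -1.54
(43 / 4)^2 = 1849 / 16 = 115.56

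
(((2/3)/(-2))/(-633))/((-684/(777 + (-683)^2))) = -233633/649458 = -0.36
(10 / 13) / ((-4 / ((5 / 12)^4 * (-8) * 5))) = 15625 / 67392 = 0.23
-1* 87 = -87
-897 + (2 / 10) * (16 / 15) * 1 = -67259 / 75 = -896.79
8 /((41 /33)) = 264 /41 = 6.44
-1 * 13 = -13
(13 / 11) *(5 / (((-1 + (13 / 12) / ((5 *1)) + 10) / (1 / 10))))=390 / 6083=0.06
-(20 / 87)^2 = -400 / 7569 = -0.05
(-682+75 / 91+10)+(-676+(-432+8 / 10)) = -809161 / 455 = -1778.38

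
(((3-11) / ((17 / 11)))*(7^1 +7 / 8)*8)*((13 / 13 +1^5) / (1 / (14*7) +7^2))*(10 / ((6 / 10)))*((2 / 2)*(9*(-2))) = 108662400 / 27217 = 3992.45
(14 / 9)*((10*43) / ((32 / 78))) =19565 / 12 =1630.42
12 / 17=0.71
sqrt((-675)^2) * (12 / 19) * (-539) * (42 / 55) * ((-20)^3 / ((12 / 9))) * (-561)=-590637334736.84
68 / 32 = 17 / 8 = 2.12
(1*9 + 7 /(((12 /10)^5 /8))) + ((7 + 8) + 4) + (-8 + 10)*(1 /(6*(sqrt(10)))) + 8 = sqrt(10) /30 + 56867 /972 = 58.61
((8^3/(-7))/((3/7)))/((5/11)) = -5632/15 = -375.47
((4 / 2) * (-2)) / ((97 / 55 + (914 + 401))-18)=-55 / 17858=-0.00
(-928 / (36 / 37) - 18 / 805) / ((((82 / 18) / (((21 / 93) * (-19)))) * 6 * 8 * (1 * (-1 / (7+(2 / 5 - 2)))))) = -590829111 / 5846600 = -101.06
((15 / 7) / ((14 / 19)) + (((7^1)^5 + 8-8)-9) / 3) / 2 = 1647059 / 588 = 2801.12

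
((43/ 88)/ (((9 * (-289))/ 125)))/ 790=-0.00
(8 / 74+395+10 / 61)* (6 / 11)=5352774 / 24827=215.60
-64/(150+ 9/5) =-320/759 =-0.42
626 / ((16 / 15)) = 4695 / 8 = 586.88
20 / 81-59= -4759 / 81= -58.75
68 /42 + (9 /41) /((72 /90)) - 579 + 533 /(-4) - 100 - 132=-811369 /861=-942.36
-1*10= -10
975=975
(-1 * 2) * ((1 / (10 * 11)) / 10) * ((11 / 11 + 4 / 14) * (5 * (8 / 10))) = -0.01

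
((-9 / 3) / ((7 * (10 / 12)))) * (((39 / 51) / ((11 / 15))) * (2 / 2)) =-702 / 1309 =-0.54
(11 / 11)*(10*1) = 10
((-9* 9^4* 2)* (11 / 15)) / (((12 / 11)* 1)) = -793881 / 10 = -79388.10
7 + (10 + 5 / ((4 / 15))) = 35.75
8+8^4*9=36872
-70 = -70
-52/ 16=-13/ 4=-3.25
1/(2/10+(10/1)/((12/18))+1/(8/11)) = 0.06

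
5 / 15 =1 / 3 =0.33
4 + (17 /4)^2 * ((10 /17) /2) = 149 /16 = 9.31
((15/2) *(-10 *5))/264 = -125/88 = -1.42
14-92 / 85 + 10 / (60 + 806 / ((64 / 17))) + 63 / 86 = 877535893 / 64116010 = 13.69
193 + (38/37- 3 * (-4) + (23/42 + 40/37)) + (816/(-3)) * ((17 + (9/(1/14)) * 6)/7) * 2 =-93030967/1554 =-59865.49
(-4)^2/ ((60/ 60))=16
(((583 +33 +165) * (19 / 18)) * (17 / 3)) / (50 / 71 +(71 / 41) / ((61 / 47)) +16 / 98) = 2194935065477 / 1034501814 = 2121.73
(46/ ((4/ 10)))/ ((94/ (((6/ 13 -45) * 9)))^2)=3122769915/ 1493284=2091.21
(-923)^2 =851929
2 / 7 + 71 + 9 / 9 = 506 / 7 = 72.29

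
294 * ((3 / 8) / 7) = 63 / 4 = 15.75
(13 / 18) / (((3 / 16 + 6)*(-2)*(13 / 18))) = -8 / 99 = -0.08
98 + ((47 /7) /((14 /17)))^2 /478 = 450528177 /4590712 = 98.14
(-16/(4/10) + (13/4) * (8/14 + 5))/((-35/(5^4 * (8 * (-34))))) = -106336.73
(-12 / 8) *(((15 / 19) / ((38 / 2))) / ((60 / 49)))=-147 / 2888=-0.05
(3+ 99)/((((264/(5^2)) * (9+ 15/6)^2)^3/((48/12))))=265625/1773321914331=0.00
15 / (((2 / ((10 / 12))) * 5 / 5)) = 25 / 4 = 6.25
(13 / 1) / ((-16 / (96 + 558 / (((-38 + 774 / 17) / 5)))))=-388167 / 1024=-379.07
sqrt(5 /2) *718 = 359 *sqrt(10) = 1135.26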